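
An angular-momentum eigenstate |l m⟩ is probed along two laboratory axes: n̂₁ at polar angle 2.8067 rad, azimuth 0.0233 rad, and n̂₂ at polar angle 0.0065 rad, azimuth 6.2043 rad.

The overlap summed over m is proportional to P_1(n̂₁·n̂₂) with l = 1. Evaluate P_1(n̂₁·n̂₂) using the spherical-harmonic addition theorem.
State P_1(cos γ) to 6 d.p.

-0.942300

Summing Y*_{l m}(θ₁,φ₁)·Y_{l m}(θ₂,φ₂) over m ∈ [−1, 1]; prefactor 4π/(2·1+1) = 4.188790:
  term(m=-1) = +0.000254+0.000026i   from Y*(Ω₁)=+0.113522+0.002646i, Y(Ω₂)=+0.002239+0.000177i
  term(m=+0) = -0.225465-0.000000i   from Y*(Ω₁)=-0.461458-0.000000i, Y(Ω₂)=+0.488592+0.000000i
  term(m=+1) = +0.000254-0.000026i   from Y*(Ω₁)=-0.113522+0.002646i, Y(Ω₂)=-0.002239+0.000177i
Total Σ_m = -0.224958+0.000000i. Multiply by 4.188790: -0.942300+0.000000i. P_1(cos γ) = -0.942300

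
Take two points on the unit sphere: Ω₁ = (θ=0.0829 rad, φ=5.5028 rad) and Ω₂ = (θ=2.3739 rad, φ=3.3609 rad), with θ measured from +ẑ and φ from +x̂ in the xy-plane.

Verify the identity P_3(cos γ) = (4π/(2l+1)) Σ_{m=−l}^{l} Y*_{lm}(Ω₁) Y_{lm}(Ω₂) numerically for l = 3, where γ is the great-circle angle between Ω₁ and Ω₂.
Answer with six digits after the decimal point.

0.075378

Summing Y*_{l m}(θ₁,φ₁)·Y_{l m}(θ₂,φ₂) over m ∈ [−3, 3]; prefactor 4π/(2·3+1) = 1.795196:
  m=-3: -0.00016 - 0.00017j × -0.11058 + 0.08545j = 0.00003 + 0.00000j  (running Σ = 0.00003 + 0.00000j)
  m=-2: 0.00007 - 0.00698j × -0.32108 + 0.15061j = 0.00103 + 0.00225j  (running Σ = 0.00106 + 0.00226j)
  m=-1: 0.07542 - 0.07467j × -0.34799 + 0.07756j = -0.02045 + 0.03183j  (running Σ = -0.01939 + 0.03409j)
  m=0: 0.73104 + 0.00000j × 0.11049 + 0.00000j = 0.08077 + 0.00000j  (running Σ = 0.06138 + 0.03409j)
  m=1: -0.07542 - 0.07467j × 0.34799 + 0.07756j = -0.02045 - 0.03183j  (running Σ = 0.04093 + 0.00226j)
  m=2: 0.00007 + 0.00698j × -0.32108 - 0.15061j = 0.00103 - 0.00225j  (running Σ = 0.04196 + 0.00000j)
  m=3: 0.00016 - 0.00017j × 0.11058 + 0.08545j = 0.00003 - 0.00000j  (running Σ = 0.04199 + 0.00000j)
Σ over m = 0.04199 + 0.00000j; ×(4π/7) → 0.07538 + 0.00000j. Real part: 0.075378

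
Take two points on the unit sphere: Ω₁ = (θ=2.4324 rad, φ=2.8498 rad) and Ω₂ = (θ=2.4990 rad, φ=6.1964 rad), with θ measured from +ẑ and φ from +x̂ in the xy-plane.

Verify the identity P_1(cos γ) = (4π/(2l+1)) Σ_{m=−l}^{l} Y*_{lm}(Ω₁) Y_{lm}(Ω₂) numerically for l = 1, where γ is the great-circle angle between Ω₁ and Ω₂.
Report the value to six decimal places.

Term-by-term m-sum for l=1 (normalisation 4π/3 = 4.188790):
  m=-1: (-0.215483, 0.064724) × (0.206266, 0.017946) = (-0.045608, 0.009483)  (running Σ = (-0.045608, 0.009483))
  m=0: (-0.370795, -0.000000) × (-0.391148, 0.000000) = (0.145036, 0.000000)  (running Σ = (0.099427, 0.009483))
  m=1: (0.215483, 0.064724) × (-0.206266, 0.017946) = (-0.045608, -0.009483)  (running Σ = (0.053819, 0.000000))
Total Σ_m = (0.053819, 0.000000). Multiply by 4.188790: (0.225437, 0.000000). P_1(cos γ) = 0.225437

0.225437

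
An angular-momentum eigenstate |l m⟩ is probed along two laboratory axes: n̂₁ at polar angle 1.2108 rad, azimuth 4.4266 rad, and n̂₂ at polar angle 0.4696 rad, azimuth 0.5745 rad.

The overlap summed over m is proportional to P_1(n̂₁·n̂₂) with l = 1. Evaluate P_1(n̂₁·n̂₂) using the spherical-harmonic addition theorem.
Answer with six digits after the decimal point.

-0.006905

Term-by-term m-sum for l=1 (normalisation 4π/3 = 4.188790):
  [-1]  conj(Y_{1,-1})(Ω₁) = -0.09116 - 0.31023j ; Y_{1,-1}(Ω₂) = 0.13125 - 0.08496j ; Δ = -0.03832 - 0.03297j
  [+0]  conj(Y_{1,0})(Ω₁) = 0.17212 + 0.00000j ; Y_{1,0}(Ω₂) = 0.43571 + 0.00000j ; Δ = 0.07499 + 0.00000j
  [+1]  conj(Y_{1,1})(Ω₁) = 0.09116 - 0.31023j ; Y_{1,1}(Ω₂) = -0.13125 - 0.08496j ; Δ = -0.03832 + 0.03297j
Σ over m = -0.00165 + 0.00000j; ×(4π/3) → -0.00691 + 0.00000j. Real part: -0.006905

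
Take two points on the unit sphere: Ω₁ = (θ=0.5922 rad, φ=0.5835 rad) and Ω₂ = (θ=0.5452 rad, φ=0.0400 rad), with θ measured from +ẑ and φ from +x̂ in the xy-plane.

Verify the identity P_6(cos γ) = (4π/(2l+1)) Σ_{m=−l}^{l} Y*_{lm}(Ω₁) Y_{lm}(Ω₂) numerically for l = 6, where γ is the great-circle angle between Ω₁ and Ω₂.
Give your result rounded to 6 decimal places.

Addition theorem: P_6(cos γ) = (4π/13) Σ_m Y*_{lm}(Ω₁) Y_{lm}(Ω₂), m = −6…6:
  m=-6: Y*=-0.013678-0.005139i  Y=+0.009127-0.002234i  product -0.000136-0.000016i
  m=-5: Y*=-0.073358+0.016720i  Y=+0.052597-0.010662i  product -0.003680+0.001662i
  m=-4: Y*=-0.157360+0.164505i  Y=+0.179387-0.028949i  product -0.023466+0.034066i
  m=-3: Y*=-0.076825+0.422895i  Y=+0.388807-0.046882i  product -0.010044+0.168026i
  m=-2: Y*=+0.169378+0.396414i  Y=+0.478278-0.038344i  product +0.096210+0.183101i
  m=-1: Y*=-0.002081-0.001374i  Y=+0.128700-0.005151i  product -0.000275-0.000166i
  m=+0: Y*=-0.421838-0.000000i  Y=-0.402712+0.000000i  product +0.169879+0.000000i
  m=+1: Y*=+0.002081-0.001374i  Y=-0.128700-0.005151i  product -0.000275+0.000166i
  m=+2: Y*=+0.169378-0.396414i  Y=+0.478278+0.038344i  product +0.096210-0.183101i
  m=+3: Y*=+0.076825+0.422895i  Y=-0.388807-0.046882i  product -0.010044-0.168026i
  m=+4: Y*=-0.157360-0.164505i  Y=+0.179387+0.028949i  product -0.023466-0.034066i
  m=+5: Y*=+0.073358+0.016720i  Y=-0.052597-0.010662i  product -0.003680-0.001662i
  m=+6: Y*=-0.013678+0.005139i  Y=+0.009127+0.002234i  product -0.000136+0.000016i
Total Σ_m = +0.287096-0.000000i. Multiply by 0.966644: +0.277520-0.000000i. P_6(cos γ) = 0.277520

0.277520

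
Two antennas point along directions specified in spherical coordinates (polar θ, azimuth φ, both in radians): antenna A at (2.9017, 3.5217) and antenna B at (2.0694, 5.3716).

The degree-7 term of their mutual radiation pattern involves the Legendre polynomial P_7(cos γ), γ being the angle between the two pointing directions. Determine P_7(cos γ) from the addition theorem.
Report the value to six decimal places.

Addition theorem: P_7(cos γ) = (4π/15) Σ_m Y*_{lm}(Ω₁) Y_{lm}(Ω₂), m = −7…7:
  [-7]  conj(Y_{7,-7})(Ω₁) = (0.000019, -0.000010) ; Y_{7,-7}(Ω₂) = (0.200563, 0.019700) ; Δ = (0.000004, -0.000002)
  [-6]  conj(Y_{7,-6})(Ω₁) = (0.000213, -0.000248) ; Y_{7,-6}(Ω₂) = (-0.281995, 0.298410) ; Δ = (0.000014, 0.000134)
  [-5]  conj(Y_{7,-5})(Ω₁) = (0.001014, -0.002962) ; Y_{7,-5}(Ω₂) = (-0.058190, -0.373724) ; Δ = (-0.001166, -0.000206)
  [-4]  conj(Y_{7,-4})(Ω₁) = (-0.001060, -0.021024) ; Y_{7,-4}(Ω₂) = (-0.004975, -0.002749) ; Δ = (-0.000053, 0.000108)
  [-3]  conj(Y_{7,-3})(Ω₁) = (-0.042131, -0.091750) ; Y_{7,-3}(Ω₂) = (0.317623, -0.136856) ; Δ = (-0.025938, -0.023376)
  [-2]  conj(Y_{7,-2})(Ω₁) = (-0.239501, -0.227732) ; Y_{7,-2}(Ω₂) = (-0.038568, 0.149564) ; Δ = (0.043298, -0.027037)
  [-1]  conj(Y_{7,-1})(Ω₁) = (-0.592747, -0.236824) ; Y_{7,-1}(Ω₂) = (0.175797, 0.226881) ; Δ = (-0.050472, -0.176116)
  [+0]  conj(Y_{7,0})(Ω₁) = (-0.372902, -0.000000) ; Y_{7,0}(Ω₂) = (-0.193441, 0.000000) ; Δ = (0.072134, 0.000000)
  [+1]  conj(Y_{7,1})(Ω₁) = (0.592747, -0.236824) ; Y_{7,1}(Ω₂) = (-0.175797, 0.226881) ; Δ = (-0.050472, 0.176116)
  [+2]  conj(Y_{7,2})(Ω₁) = (-0.239501, 0.227732) ; Y_{7,2}(Ω₂) = (-0.038568, -0.149564) ; Δ = (0.043298, 0.027037)
  [+3]  conj(Y_{7,3})(Ω₁) = (0.042131, -0.091750) ; Y_{7,3}(Ω₂) = (-0.317623, -0.136856) ; Δ = (-0.025938, 0.023376)
  [+4]  conj(Y_{7,4})(Ω₁) = (-0.001060, 0.021024) ; Y_{7,4}(Ω₂) = (-0.004975, 0.002749) ; Δ = (-0.000053, -0.000108)
  [+5]  conj(Y_{7,5})(Ω₁) = (-0.001014, -0.002962) ; Y_{7,5}(Ω₂) = (0.058190, -0.373724) ; Δ = (-0.001166, 0.000206)
  [+6]  conj(Y_{7,6})(Ω₁) = (0.000213, 0.000248) ; Y_{7,6}(Ω₂) = (-0.281995, -0.298410) ; Δ = (0.000014, -0.000134)
  [+7]  conj(Y_{7,7})(Ω₁) = (-0.000019, -0.000010) ; Y_{7,7}(Ω₂) = (-0.200563, 0.019700) ; Δ = (0.000004, 0.000002)
Accumulated sum (0.003508, 0.000000); after 4π/(2l+1) scaling, (0.002939, 0.000000) ⇒ P_7 = 0.002939

0.002939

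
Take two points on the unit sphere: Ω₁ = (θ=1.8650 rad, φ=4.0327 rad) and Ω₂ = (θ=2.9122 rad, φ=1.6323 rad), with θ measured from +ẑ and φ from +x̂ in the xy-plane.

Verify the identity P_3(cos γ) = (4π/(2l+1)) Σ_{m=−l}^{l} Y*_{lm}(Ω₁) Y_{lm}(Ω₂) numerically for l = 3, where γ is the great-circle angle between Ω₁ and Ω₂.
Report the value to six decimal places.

Summing Y*_{l m}(θ₁,φ₁)·Y_{l m}(θ₂,φ₂) over m ∈ [−3, 3]; prefactor 4π/(2·3+1) = 1.795196:
  m=-3: (0.326352, -0.165066) × (0.000900, 0.004822) = (0.001090, 0.001425)  (running Σ = (0.001090, 0.001425))
  m=-2: (0.056960, -0.265390) × (0.051068, -0.006314) = (0.001233, -0.013913)  (running Σ = (0.002323, -0.012487))
  m=-1: (0.112671, 0.139420) × (-0.016900, -0.274429) = (0.036357, -0.033276)  (running Σ = (0.038680, -0.045764))
  m=0: (0.279142, -0.000000) × (-0.632855, 0.000000) = (-0.176656, 0.000000)  (running Σ = (-0.137977, -0.045764))
  m=1: (-0.112671, 0.139420) × (0.016900, -0.274429) = (0.036357, 0.033276)  (running Σ = (-0.101620, -0.012487))
  m=2: (0.056960, 0.265390) × (0.051068, 0.006314) = (0.001233, 0.013913)  (running Σ = (-0.100387, 0.001425))
  m=3: (-0.326352, -0.165066) × (-0.000900, 0.004822) = (0.001090, -0.001425)  (running Σ = (-0.099297, -0.000000))
Accumulated sum (-0.099297, -0.000000); after 4π/(2l+1) scaling, (-0.178258, -0.000000) ⇒ P_3 = -0.178258

-0.178258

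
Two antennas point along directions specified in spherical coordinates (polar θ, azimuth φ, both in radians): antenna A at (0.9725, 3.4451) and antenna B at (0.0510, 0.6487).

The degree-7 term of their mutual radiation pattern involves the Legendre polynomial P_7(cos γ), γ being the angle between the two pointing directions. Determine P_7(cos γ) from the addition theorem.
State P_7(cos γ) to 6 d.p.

Term-by-term m-sum for l=7 (normalisation 4π/15 = 0.837758):
  m=-7: 0.06916 - 0.11186j × -0.00000 + 0.00000j = 0.00000 + 0.00000j  (running Σ = 0.00000 + 0.00000j)
  m=-6: -0.08306 + 0.32496j × -0.00000 + 0.00000j = -0.00000 - 0.00000j  (running Σ = -0.00000 - 0.00000j)
  m=-5: -0.02351 - 0.44092j × -0.00000 + 0.00000j = 0.00000 + 0.00000j  (running Σ = 0.00000 + 0.00000j)
  m=-4: 0.07564 + 0.20295j × -0.00004 - 0.00003j = 0.00000 - 0.00001j  (running Σ = 0.00000 - 0.00001j)
  m=-3: 0.13576 + 0.17482j × -0.00043 - 0.00108j = 0.00013 - 0.00022j  (running Σ = 0.00013 - 0.00023j)
  m=-2: -0.27203 - 0.18892j × 0.00521 - 0.01859j = -0.00493 + 0.00407j  (running Σ = -0.00480 + 0.00384j)
  m=-1: -0.08598 - 0.02693j × 0.16316 - 0.12370j = -0.01736 + 0.00624j  (running Σ = -0.02216 + 0.01008j)
  m=0: 0.34164 + 0.00000j × 1.05312 + 0.00000j = 0.35979 + 0.00000j  (running Σ = 0.33764 + 0.01008j)
  m=1: 0.08598 - 0.02693j × -0.16316 - 0.12370j = -0.01736 - 0.00624j  (running Σ = 0.32028 + 0.00384j)
  m=2: -0.27203 + 0.18892j × 0.00521 + 0.01859j = -0.00493 - 0.00407j  (running Σ = 0.31535 - 0.00023j)
  m=3: -0.13576 + 0.17482j × 0.00043 - 0.00108j = 0.00013 + 0.00022j  (running Σ = 0.31548 - 0.00001j)
  m=4: 0.07564 - 0.20295j × -0.00004 + 0.00003j = 0.00000 + 0.00001j  (running Σ = 0.31548 + 0.00000j)
  m=5: 0.02351 - 0.44092j × 0.00000 + 0.00000j = 0.00000 - 0.00000j  (running Σ = 0.31548 - 0.00000j)
  m=6: -0.08306 - 0.32496j × -0.00000 - 0.00000j = -0.00000 + 0.00000j  (running Σ = 0.31548 + 0.00000j)
  m=7: -0.06916 - 0.11186j × 0.00000 + 0.00000j = 0.00000 - 0.00000j  (running Σ = 0.31548 + 0.00000j)
Total Σ_m = 0.31548 + 0.00000j. Multiply by 0.837758: 0.26429 + 0.00000j. P_7(cos γ) = 0.264295

0.264295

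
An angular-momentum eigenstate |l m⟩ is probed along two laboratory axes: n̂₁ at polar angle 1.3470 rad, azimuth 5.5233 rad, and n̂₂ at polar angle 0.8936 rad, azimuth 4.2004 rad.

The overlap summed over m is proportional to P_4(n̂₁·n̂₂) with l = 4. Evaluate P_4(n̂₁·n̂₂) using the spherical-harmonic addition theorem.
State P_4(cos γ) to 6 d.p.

Expand P_4 via completeness: Σ_{m} conj(Y_{4,m}) at Ω₁ times Y_{4,m} at Ω₂ —
  m=-4: -0.397932-0.040751i × -0.074971+0.145010i = +0.035743-0.054649i  (running Σ = +0.035743-0.054649i)
  m=-3: -0.167636-0.195484i × +0.371016-0.012927i = -0.064723-0.070360i  (running Σ = -0.028980-0.125009i)
  m=-2: -0.010629+0.208119i × -0.184720-0.303448i = +0.065117-0.035219i  (running Σ = +0.036137-0.160228i)
  m=-1: -0.197053+0.187246i × +0.028467-0.050656i = +0.003876+0.015312i  (running Σ = +0.040012-0.144916i)
  m=0: +0.170027-0.000000i × -0.357913+0.000000i = -0.060855+0.000000i  (running Σ = -0.020843-0.144916i)
  m=1: +0.197053+0.187246i × -0.028467-0.050656i = +0.003876-0.015312i  (running Σ = -0.016967-0.160228i)
  m=2: -0.010629-0.208119i × -0.184720+0.303448i = +0.065117+0.035219i  (running Σ = +0.048149-0.125009i)
  m=3: +0.167636-0.195484i × -0.371016-0.012927i = -0.064723+0.070360i  (running Σ = -0.016574-0.054649i)
  m=4: -0.397932+0.040751i × -0.074971-0.145010i = +0.035743+0.054649i  (running Σ = +0.019169-0.000000i)
Accumulated sum +0.019169-0.000000i; after 4π/(2l+1) scaling, +0.026765-0.000000i ⇒ P_4 = 0.026765

0.026765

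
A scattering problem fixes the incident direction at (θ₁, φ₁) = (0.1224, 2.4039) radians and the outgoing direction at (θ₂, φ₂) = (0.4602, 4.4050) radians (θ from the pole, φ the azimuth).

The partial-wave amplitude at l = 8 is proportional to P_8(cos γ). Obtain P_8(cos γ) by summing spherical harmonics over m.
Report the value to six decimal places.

-0.341061

Term-by-term m-sum for l=8 (normalisation 4π/17 = 0.739198):
  m=-8: Y*=0.00000 + 0.00000j  Y=-0.00061 + 0.00049j  product -0.00000 + 0.00000j
  m=-7: Y*=-0.00000 - 0.00000j  Y=0.00526 + 0.00346j  product 0.00000 - 0.00000j
  m=-6: Y*=-0.00000 + 0.00002j  Y=0.00862 - 0.03071j  product 0.00000 + 0.00000j
  m=-5: Y*=0.00022 - 0.00013j  Y=-0.11376 + 0.00385j  product -0.00002 + 0.00002j
  m=-4: Y*=-0.00284 - 0.00055j  Y=0.09697 + 0.27305j  product -0.00013 - 0.00083j
  m=-3: Y*=0.01440 + 0.01925j  Y=0.39667 - 0.30069j  product 0.01150 + 0.00331j
  m=-2: Y*=0.01349 - 0.14091j  Y=-0.38014 - 0.26840j  product -0.04295 + 0.04995j
  m=-1: Y*=-0.38984 + 0.35431j  Y=0.01044 - 0.03290j  product 0.00758 + 0.01652j
  m=+0: Y*=0.86979 + 0.00000j  Y=-0.47525 + 0.00000j  product -0.41337 + 0.00000j
  m=+1: Y*=0.38984 + 0.35431j  Y=-0.01044 - 0.03290j  product 0.00758 - 0.01652j
  m=+2: Y*=0.01349 + 0.14091j  Y=-0.38014 + 0.26840j  product -0.04295 - 0.04995j
  m=+3: Y*=-0.01440 + 0.01925j  Y=-0.39667 - 0.30069j  product 0.01150 - 0.00331j
  m=+4: Y*=-0.00284 + 0.00055j  Y=0.09697 - 0.27305j  product -0.00013 + 0.00083j
  m=+5: Y*=-0.00022 - 0.00013j  Y=0.11376 + 0.00385j  product -0.00002 - 0.00002j
  m=+6: Y*=-0.00000 - 0.00002j  Y=0.00862 + 0.03071j  product 0.00000 - 0.00000j
  m=+7: Y*=0.00000 - 0.00000j  Y=-0.00526 + 0.00346j  product 0.00000 + 0.00000j
  m=+8: Y*=0.00000 - 0.00000j  Y=-0.00061 - 0.00049j  product -0.00000 - 0.00000j
Total Σ_m = -0.46139 - 0.00000j. Multiply by 0.739198: -0.34106 - 0.00000j. P_8(cos γ) = -0.341061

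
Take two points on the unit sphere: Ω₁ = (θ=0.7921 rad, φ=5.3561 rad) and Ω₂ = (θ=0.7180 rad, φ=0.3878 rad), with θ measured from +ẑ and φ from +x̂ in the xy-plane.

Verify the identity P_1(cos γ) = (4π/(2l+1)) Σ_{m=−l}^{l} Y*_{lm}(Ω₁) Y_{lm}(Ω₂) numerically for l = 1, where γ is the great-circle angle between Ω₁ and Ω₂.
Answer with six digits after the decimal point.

Expand P_1 via completeness: Σ_{m} conj(Y_{1,m}) at Ω₁ times Y_{1,m} at Ω₂ —
  m=-1: (0.147601, -0.196715) × (0.210416, -0.085952) = (0.014150, -0.054079)  (running Σ = (0.014150, -0.054079))
  m=0: (0.343171, -0.000000) × (0.367978, 0.000000) = (0.126279, 0.000000)  (running Σ = (0.140429, -0.054079))
  m=1: (-0.147601, -0.196715) × (-0.210416, -0.085952) = (0.014150, 0.054079)  (running Σ = (0.154578, 0.000000))
Σ over m = (0.154578, 0.000000); ×(4π/3) → (0.647496, 0.000000). Real part: 0.647496

0.647496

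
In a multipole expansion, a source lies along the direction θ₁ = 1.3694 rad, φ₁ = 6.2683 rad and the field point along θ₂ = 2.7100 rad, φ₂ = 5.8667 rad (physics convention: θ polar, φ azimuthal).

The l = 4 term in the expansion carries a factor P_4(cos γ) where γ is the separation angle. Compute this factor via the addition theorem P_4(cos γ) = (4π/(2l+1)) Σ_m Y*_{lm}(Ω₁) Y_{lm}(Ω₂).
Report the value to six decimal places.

0.237987

Expand P_4 via completeness: Σ_{m} conj(Y_{4,m}) at Ω₁ times Y_{4,m} at Ω₂ —
  [-4]  conj(Y_{4,-4})(Ω₁) = 0.40710 - 0.02427j ; Y_{4,-4}(Ω₂) = -0.00129 + 0.01349j ; Δ = -0.00020 + 0.00552j
  [-3]  conj(Y_{4,-3})(Ω₁) = 0.23527 - 0.01051j ; Y_{4,-3}(Ω₂) = -0.02628 - 0.07896j ; Δ = -0.00701 - 0.01830j
  [-2]  conj(Y_{4,-2})(Ω₁) = -0.23108 + 0.00688j ; Y_{4,-2}(Ω₂) = 0.18803 + 0.20683j ; Δ = -0.04487 - 0.04650j
  [-1]  conj(Y_{4,-1})(Ω₁) = -0.25217 + 0.00375j ; Y_{4,-1}(Ω₂) = -0.45619 - 0.20180j ; Δ = 0.11579 + 0.04918j
  [+0]  conj(Y_{4,0})(Ω₁) = 0.19629 + 0.00000j ; Y_{4,0}(Ω₂) = 0.21920 + 0.00000j ; Δ = 0.04303 + 0.00000j
  [+1]  conj(Y_{4,1})(Ω₁) = 0.25217 + 0.00375j ; Y_{4,1}(Ω₂) = 0.45619 - 0.20180j ; Δ = 0.11579 - 0.04918j
  [+2]  conj(Y_{4,2})(Ω₁) = -0.23108 - 0.00688j ; Y_{4,2}(Ω₂) = 0.18803 - 0.20683j ; Δ = -0.04487 + 0.04650j
  [+3]  conj(Y_{4,3})(Ω₁) = -0.23527 - 0.01051j ; Y_{4,3}(Ω₂) = 0.02628 - 0.07896j ; Δ = -0.00701 + 0.01830j
  [+4]  conj(Y_{4,4})(Ω₁) = 0.40710 + 0.02427j ; Y_{4,4}(Ω₂) = -0.00129 - 0.01349j ; Δ = -0.00020 - 0.00552j
Accumulated sum 0.17045 - 0.00000j; after 4π/(2l+1) scaling, 0.23799 - 0.00000j ⇒ P_4 = 0.237987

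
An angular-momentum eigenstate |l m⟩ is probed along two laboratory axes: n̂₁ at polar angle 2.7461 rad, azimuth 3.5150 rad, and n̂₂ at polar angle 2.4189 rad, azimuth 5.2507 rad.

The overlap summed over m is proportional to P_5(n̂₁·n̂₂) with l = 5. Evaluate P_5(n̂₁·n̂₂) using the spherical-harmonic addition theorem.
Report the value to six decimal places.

Addition theorem: P_5(cos γ) = (4π/11) Σ_m Y*_{lm}(Ω₁) Y_{lm}(Ω₂), m = −5…5:
  term(m=-5) = -0.000170-0.000157i   from Y*(Ω₁)=+0.001150-0.003768i, Y(Ω₂)=+0.025555-0.052897i
  term(m=-4) = +0.004967-0.003852i   from Y*(Ω₁)=-0.002300-0.029750i, Y(Ω₂)=+0.115881+0.175931i
  term(m=-3) = +0.025454+0.047185i   from Y*(Ω₁)=-0.057411-0.118675i, Y(Ω₂)=-0.406276+0.017943i
  term(m=-2) = -0.130558+0.044691i   from Y*(Ω₁)=-0.264849-0.245162i, Y(Ω₂)=+0.181357-0.336618i
  term(m=-1) = +0.004252+0.025548i   from Y*(Ω₁)=-0.494792-0.193854i, Y(Ω₂)=-0.024987-0.041845i
  term(m=+0) = -0.045240-0.000000i   from Y*(Ω₁)=-0.116124-0.000000i, Y(Ω₂)=+0.389579+0.000000i
  term(m=+1) = +0.004252-0.025548i   from Y*(Ω₁)=+0.494792-0.193854i, Y(Ω₂)=+0.024987-0.041845i
  term(m=+2) = -0.130558-0.044691i   from Y*(Ω₁)=-0.264849+0.245162i, Y(Ω₂)=+0.181357+0.336618i
  term(m=+3) = +0.025454-0.047185i   from Y*(Ω₁)=+0.057411-0.118675i, Y(Ω₂)=+0.406276+0.017943i
  term(m=+4) = +0.004967+0.003852i   from Y*(Ω₁)=-0.002300+0.029750i, Y(Ω₂)=+0.115881-0.175931i
  term(m=+5) = -0.000170+0.000157i   from Y*(Ω₁)=-0.001150-0.003768i, Y(Ω₂)=-0.025555-0.052897i
Total Σ_m = -0.237349-0.000000i. Multiply by 1.142397: -0.271147-0.000000i. P_5(cos γ) = -0.271147

-0.271147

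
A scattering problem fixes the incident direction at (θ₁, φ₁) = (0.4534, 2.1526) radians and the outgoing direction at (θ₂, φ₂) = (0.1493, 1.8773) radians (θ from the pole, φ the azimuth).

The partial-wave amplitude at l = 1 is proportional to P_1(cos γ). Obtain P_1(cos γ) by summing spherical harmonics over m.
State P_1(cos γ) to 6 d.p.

Summing Y*_{l m}(θ₁,φ₁)·Y_{l m}(θ₂,φ₂) over m ∈ [−1, 1]; prefactor 4π/(2·1+1) = 4.188790:
  term(m=-1) = +0.007484+0.002114i   from Y*(Ω₁)=-0.083163+0.126436i, Y(Ω₂)=-0.015506-0.048996i
  term(m=+0) = +0.212224+0.000000i   from Y*(Ω₁)=+0.439236-0.000000i, Y(Ω₂)=+0.483167+0.000000i
  term(m=+1) = +0.007484-0.002114i   from Y*(Ω₁)=+0.083163+0.126436i, Y(Ω₂)=+0.015506-0.048996i
Σ over m = +0.227193+0.000000i; ×(4π/3) → +0.951663+0.000000i. Real part: 0.951663

0.951663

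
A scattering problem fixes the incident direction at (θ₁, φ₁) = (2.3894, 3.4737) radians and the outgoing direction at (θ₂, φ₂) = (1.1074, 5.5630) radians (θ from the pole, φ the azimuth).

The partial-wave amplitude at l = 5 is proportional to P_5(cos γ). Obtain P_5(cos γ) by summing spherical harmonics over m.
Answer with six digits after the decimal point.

0.223431

Expand P_5 via completeness: Σ_{m} conj(Y_{5,m}) at Ω₁ times Y_{5,m} at Ω₂ —
  term(m=-5) = -0.00959 + 0.01567j   from Y*(Ω₁)=0.00619 - 0.06883j, Y(Ω₂)=-0.23830 - 0.11787j
  term(m=-4) = 0.04731 + 0.08595j   from Y*(Ω₁)=-0.05605 - 0.22672j, Y(Ω₂)=-0.40587 + 0.10834j
  term(m=-3) = 0.08284 + 0.00127j   from Y*(Ω₁)=-0.22776 - 0.35186j, Y(Ω₂)=-0.10993 + 0.16427j
  term(m=-2) = -0.04279 + 0.07241j   from Y*(Ω₁)=-0.27272 - 0.21351j, Y(Ω₂)=-0.03158 - 0.24078j
  term(m=-1) = -0.01474 - 0.02583j   from Y*(Ω₁)=0.10232 + 0.03529j, Y(Ω₂)=-0.20650 - 0.18119j
  term(m=+0) = 0.06952 + 0.00000j   from Y*(Ω₁)=0.37685 + 0.00000j, Y(Ω₂)=0.18448 + 0.00000j
  term(m=+1) = -0.01474 + 0.02583j   from Y*(Ω₁)=-0.10232 + 0.03529j, Y(Ω₂)=0.20650 - 0.18119j
  term(m=+2) = -0.04279 - 0.07241j   from Y*(Ω₁)=-0.27272 + 0.21351j, Y(Ω₂)=-0.03158 + 0.24078j
  term(m=+3) = 0.08284 - 0.00127j   from Y*(Ω₁)=0.22776 - 0.35186j, Y(Ω₂)=0.10993 + 0.16427j
  term(m=+4) = 0.04731 - 0.08595j   from Y*(Ω₁)=-0.05605 + 0.22672j, Y(Ω₂)=-0.40587 - 0.10834j
  term(m=+5) = -0.00959 - 0.01567j   from Y*(Ω₁)=-0.00619 - 0.06883j, Y(Ω₂)=0.23830 - 0.11787j
Accumulated sum 0.19558 + 0.00000j; after 4π/(2l+1) scaling, 0.22343 + 0.00000j ⇒ P_5 = 0.223431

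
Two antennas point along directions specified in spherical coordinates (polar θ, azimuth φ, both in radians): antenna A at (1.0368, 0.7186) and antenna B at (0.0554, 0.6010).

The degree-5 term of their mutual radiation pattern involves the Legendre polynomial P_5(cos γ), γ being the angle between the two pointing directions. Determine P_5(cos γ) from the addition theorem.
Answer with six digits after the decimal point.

Addition theorem: P_5(cos γ) = (4π/11) Σ_m Y*_{lm}(Ω₁) Y_{lm}(Ω₂), m = −5…5:
  term(m=-5) = 0.00000 + 0.00000j   from Y*(Ω₁)=-0.19736 - 0.09568j, Y(Ω₂)=-0.00000 - 0.00000j
  term(m=-4) = 0.00001 + 0.00000j   from Y*(Ω₁)=-0.39557 + 0.10828j, Y(Ω₂)=-0.00001 - 0.00001j
  term(m=-3) = 0.00013 + 0.00005j   from Y*(Ω₁)=-0.16223 + 0.24493j, Y(Ω₂)=-0.00011 - 0.00046j
  term(m=-2) = -0.00143 - 0.00034j   from Y*(Ω₁)=-0.01897 - 0.14115j, Y(Ω₂)=0.00372 - 0.00963j
  term(m=-1) = -0.04679 - 0.00553j   from Y*(Ω₁)=-0.25265 - 0.22097j, Y(Ω₂)=0.11576 - 0.07937j
  term(m=+0) = 0.05953 + 0.00000j   from Y*(Ω₁)=0.06512 + 0.00000j, Y(Ω₂)=0.91419 + 0.00000j
  term(m=+1) = -0.04679 + 0.00553j   from Y*(Ω₁)=0.25265 - 0.22097j, Y(Ω₂)=-0.11576 - 0.07937j
  term(m=+2) = -0.00143 + 0.00034j   from Y*(Ω₁)=-0.01897 + 0.14115j, Y(Ω₂)=0.00372 + 0.00963j
  term(m=+3) = 0.00013 - 0.00005j   from Y*(Ω₁)=0.16223 + 0.24493j, Y(Ω₂)=0.00011 - 0.00046j
  term(m=+4) = 0.00001 - 0.00000j   from Y*(Ω₁)=-0.39557 - 0.10828j, Y(Ω₂)=-0.00001 + 0.00001j
  term(m=+5) = 0.00000 - 0.00000j   from Y*(Ω₁)=0.19736 - 0.09568j, Y(Ω₂)=0.00000 - 0.00000j
Σ over m = -0.03663 - 0.00000j; ×(4π/11) → -0.04185 - 0.00000j. Real part: -0.041851

-0.041851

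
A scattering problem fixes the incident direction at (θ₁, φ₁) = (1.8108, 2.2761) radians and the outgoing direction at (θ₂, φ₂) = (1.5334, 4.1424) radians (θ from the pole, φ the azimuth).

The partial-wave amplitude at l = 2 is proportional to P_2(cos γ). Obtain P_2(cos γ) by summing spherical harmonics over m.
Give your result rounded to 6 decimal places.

-0.372486

Addition theorem: P_2(cos γ) = (4π/5) Σ_m Y*_{lm}(Ω₁) Y_{lm}(Ω₂), m = −2…2:
  m=-2: Y*=-0.058131-0.359782i  Y=-0.161088-0.350488i  product -0.116735+0.078331i
  m=-1: Y*=+0.115635-0.135818i  Y=-0.015575+0.024300i  product +0.001499+0.004925i
  m=+0: Y*=-0.261929-0.000000i  Y=-0.314069+0.000000i  product +0.082264+0.000000i
  m=+1: Y*=-0.115635-0.135818i  Y=+0.015575+0.024300i  product +0.001499-0.004925i
  m=+2: Y*=-0.058131+0.359782i  Y=-0.161088+0.350488i  product -0.116735-0.078331i
Total Σ_m = -0.148207+0.000000i. Multiply by 2.513274: -0.372486+0.000000i. P_2(cos γ) = -0.372486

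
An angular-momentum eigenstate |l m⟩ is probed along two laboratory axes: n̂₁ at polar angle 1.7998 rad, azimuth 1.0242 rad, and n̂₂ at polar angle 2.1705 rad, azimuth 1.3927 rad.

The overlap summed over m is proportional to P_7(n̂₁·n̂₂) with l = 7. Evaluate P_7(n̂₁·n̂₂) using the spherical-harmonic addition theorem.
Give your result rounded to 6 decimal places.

-0.409698

Expand P_7 via completeness: Σ_{m} conj(Y_{7,m}) at Ω₁ times Y_{7,m} at Ω₂ —
  term(m=-7) = (-0.045926, -0.028927)   from Y*(Ω₁)=(0.262748, 0.321890), Y(Ω₂)=(-0.123826, 0.041602)
  term(m=-6) = (-0.072340, -0.097118)   from Y*(Ω₁)=(-0.358945, 0.049846), Y(Ω₂)=(0.160859, 0.292904)
  term(m=-5) = (0.012582, 0.045163)   from Y*(Ω₁)=(-0.042161, 0.097374), Y(Ω₂)=(0.343467, -0.277927)
  term(m=-4) = (-0.007407, 0.076281)   from Y*(Ω₁)=(-0.201639, -0.285094), Y(Ω₂)=(-0.166101, -0.143459)
  term(m=-3) = (0.000214, -0.000427)   from Y*(Ω₁)=(0.002180, -0.000151), Y(Ω₂)=(0.111355, -0.188198)
  term(m=-2) = (-0.080607, 0.073159)   from Y*(Ω₁)=(0.150371, -0.290534), Y(Ω₂)=(-0.311863, -0.116033)
  term(m=-1) = (0.003522, -0.001360)   from Y*(Ω₁)=(0.022668, 0.037256), Y(Ω₂)=(0.015339, -0.085214)
  term(m=+0) = (-0.109120, 0.000000)   from Y*(Ω₁)=(0.318530, -0.000000), Y(Ω₂)=(-0.342575, 0.000000)
  term(m=+1) = (0.003522, 0.001360)   from Y*(Ω₁)=(-0.022668, 0.037256), Y(Ω₂)=(-0.015339, -0.085214)
  term(m=+2) = (-0.080607, -0.073159)   from Y*(Ω₁)=(0.150371, 0.290534), Y(Ω₂)=(-0.311863, 0.116033)
  term(m=+3) = (0.000214, 0.000427)   from Y*(Ω₁)=(-0.002180, -0.000151), Y(Ω₂)=(-0.111355, -0.188198)
  term(m=+4) = (-0.007407, -0.076281)   from Y*(Ω₁)=(-0.201639, 0.285094), Y(Ω₂)=(-0.166101, 0.143459)
  term(m=+5) = (0.012582, -0.045163)   from Y*(Ω₁)=(0.042161, 0.097374), Y(Ω₂)=(-0.343467, -0.277927)
  term(m=+6) = (-0.072340, 0.097118)   from Y*(Ω₁)=(-0.358945, -0.049846), Y(Ω₂)=(0.160859, -0.292904)
  term(m=+7) = (-0.045926, 0.028927)   from Y*(Ω₁)=(-0.262748, 0.321890), Y(Ω₂)=(0.123826, 0.041602)
Σ over m = (-0.489041, -0.000000); ×(4π/15) → (-0.409698, -0.000000). Real part: -0.409698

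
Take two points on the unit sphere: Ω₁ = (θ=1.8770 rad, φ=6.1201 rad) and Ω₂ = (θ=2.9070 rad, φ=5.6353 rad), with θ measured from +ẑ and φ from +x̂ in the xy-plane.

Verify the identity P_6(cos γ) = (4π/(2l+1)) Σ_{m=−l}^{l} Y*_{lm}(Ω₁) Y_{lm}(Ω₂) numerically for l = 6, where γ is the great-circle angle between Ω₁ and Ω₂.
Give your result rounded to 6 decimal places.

Summing Y*_{l m}(θ₁,φ₁)·Y_{l m}(θ₂,φ₂) over m ∈ [−6, 6]; prefactor 4π/(2·6+1) = 0.966644:
  m=-6: Y*=(0.202647, -0.301168)  Y=(-0.000056, -0.000052)  product (-0.000027, 0.000006)
  m=-5: Y*=(-0.272539, 0.289419)  Y=(0.001099, 0.000108)  product (-0.000331, 0.000289)
  m=-4: Y*=(-0.000109, 0.000083)  Y=(-0.008352, 0.005121)  product (0.000000, -0.000001)
  m=-3: Y*=(0.300553, -0.160024)  Y=(0.021466, -0.054878)  product (-0.002330, -0.019929)
  m=-2: Y*=(-0.101853, 0.034452)  Y=(0.064531, 0.228690)  product (-0.014452, -0.021070)
  m=-1: Y*=(-0.297526, 0.048957)  Y=(-0.456824, -0.345758)  product (0.152844, 0.080507)
  m=+0: Y*=(0.134350, -0.000000)  Y=(0.507905, 0.000000)  product (0.068237, 0.000000)
  m=+1: Y*=(0.297526, 0.048957)  Y=(0.456824, -0.345758)  product (0.152844, -0.080507)
  m=+2: Y*=(-0.101853, -0.034452)  Y=(0.064531, -0.228690)  product (-0.014452, 0.021070)
  m=+3: Y*=(-0.300553, -0.160024)  Y=(-0.021466, -0.054878)  product (-0.002330, 0.019929)
  m=+4: Y*=(-0.000109, -0.000083)  Y=(-0.008352, -0.005121)  product (0.000000, 0.000001)
  m=+5: Y*=(0.272539, 0.289419)  Y=(-0.001099, 0.000108)  product (-0.000331, -0.000289)
  m=+6: Y*=(0.202647, 0.301168)  Y=(-0.000056, 0.000052)  product (-0.000027, -0.000006)
Total Σ_m = (0.339648, 0.000000). Multiply by 0.966644: (0.328318, 0.000000). P_6(cos γ) = 0.328318

0.328318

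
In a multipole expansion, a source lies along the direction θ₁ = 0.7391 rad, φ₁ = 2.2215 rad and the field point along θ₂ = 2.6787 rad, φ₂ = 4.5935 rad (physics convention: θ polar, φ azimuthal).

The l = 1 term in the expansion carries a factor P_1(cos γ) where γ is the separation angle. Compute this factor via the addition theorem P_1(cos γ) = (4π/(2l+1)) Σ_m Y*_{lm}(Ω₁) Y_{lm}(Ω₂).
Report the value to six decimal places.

-0.877330

Term-by-term m-sum for l=1 (normalisation 4π/3 = 4.188790):
  [-1]  conj(Y_{1,-1})(Ω₁) = -0.140977+0.185176i ; Y_{1,-1}(Ω₂) = -0.018299+0.153187i ; Δ = -0.025787-0.024984i
  [+0]  conj(Y_{1,0})(Ω₁) = +0.361114-0.000000i ; Y_{1,0}(Ω₂) = -0.437184+0.000000i ; Δ = -0.157873+0.000000i
  [+1]  conj(Y_{1,1})(Ω₁) = +0.140977+0.185176i ; Y_{1,1}(Ω₂) = +0.018299+0.153187i ; Δ = -0.025787+0.024984i
Accumulated sum -0.209447+0.000000i; after 4π/(2l+1) scaling, -0.877330+0.000000i ⇒ P_1 = -0.877330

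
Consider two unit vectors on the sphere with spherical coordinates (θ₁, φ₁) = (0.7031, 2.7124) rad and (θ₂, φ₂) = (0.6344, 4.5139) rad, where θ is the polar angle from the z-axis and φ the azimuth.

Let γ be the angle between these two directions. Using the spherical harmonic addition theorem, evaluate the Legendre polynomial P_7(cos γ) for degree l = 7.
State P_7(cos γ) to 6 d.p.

Term-by-term m-sum for l=7 (normalisation 4π/15 = 0.837758):
  m=-7: +0.023404+0.003232i × +0.012637-0.002317i = +0.000303-0.000013i  (running Σ = +0.000303-0.000013i)
  m=-6: -0.088005-0.055967i × -0.024222-0.060668i = -0.001264+0.006695i  (running Σ = -0.000961+0.006681i)
  m=-5: +0.148091+0.228436i × -0.167044+0.109049i = -0.049648-0.022010i  (running Σ = -0.050609-0.015328i)
  m=-4: -0.064972-0.441929i × +0.277817+0.282614i = +0.106845-0.141138i  (running Σ = +0.056236-0.156466i)
  m=-3: -0.108796+0.373817i × +0.263094-0.388330i = +0.116540+0.140598i  (running Σ = +0.172776-0.015868i)
  m=-2: -0.019132+0.022151i × -0.155956-0.065382i = +0.004432-0.002204i  (running Σ = +0.177208-0.018072i)
  m=-1: +0.357744-0.163720i × +0.064336-0.319859i = -0.029351-0.124961i  (running Σ = +0.147857-0.143032i)
  m=0: -0.095311-0.000000i × -0.284555+0.000000i = +0.027121+0.000000i  (running Σ = +0.174978-0.143032i)
  m=1: -0.357744-0.163720i × -0.064336-0.319859i = -0.029351+0.124961i  (running Σ = +0.145626-0.018072i)
  m=2: -0.019132-0.022151i × -0.155956+0.065382i = +0.004432+0.002204i  (running Σ = +0.150059-0.015868i)
  m=3: +0.108796+0.373817i × -0.263094-0.388330i = +0.116540-0.140598i  (running Σ = +0.266599-0.156466i)
  m=4: -0.064972+0.441929i × +0.277817-0.282614i = +0.106845+0.141138i  (running Σ = +0.373443-0.015328i)
  m=5: -0.148091+0.228436i × +0.167044+0.109049i = -0.049648+0.022010i  (running Σ = +0.323795+0.006681i)
  m=6: -0.088005+0.055967i × -0.024222+0.060668i = -0.001264-0.006695i  (running Σ = +0.322531-0.000013i)
  m=7: -0.023404+0.003232i × -0.012637-0.002317i = +0.000303+0.000013i  (running Σ = +0.322835+0.000000i)
Accumulated sum +0.322835+0.000000i; after 4π/(2l+1) scaling, +0.270457+0.000000i ⇒ P_7 = 0.270457

0.270457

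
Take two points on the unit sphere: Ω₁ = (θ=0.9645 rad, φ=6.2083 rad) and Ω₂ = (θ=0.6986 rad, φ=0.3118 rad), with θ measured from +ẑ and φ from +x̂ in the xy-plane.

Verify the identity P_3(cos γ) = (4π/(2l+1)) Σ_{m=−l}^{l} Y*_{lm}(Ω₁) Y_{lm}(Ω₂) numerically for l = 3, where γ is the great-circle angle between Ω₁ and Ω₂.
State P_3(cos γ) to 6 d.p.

Summing Y*_{l m}(θ₁,φ₁)·Y_{l m}(θ₂,φ₂) over m ∈ [−3, 3]; prefactor 4π/(2·3+1) = 1.795196:
  m=-3: Y*=(0.225714, -0.051579)  Y=(0.065874, -0.089332)  product (0.010261, -0.023561)
  m=-2: Y*=(0.388860, -0.058679)  Y=(0.262777, -0.189030)  product (0.091091, -0.088926)
  m=-1: Y*=(0.165129, -0.012389)  Y=(0.382171, -0.123179)  product (0.061581, -0.025075)
  m=+0: Y*=(-0.292704, -0.000000)  Y=(-0.019485, 0.000000)  product (0.005703, 0.000000)
  m=+1: Y*=(-0.165129, -0.012389)  Y=(-0.382171, -0.123179)  product (0.061581, 0.025075)
  m=+2: Y*=(0.388860, 0.058679)  Y=(0.262777, 0.189030)  product (0.091091, 0.088926)
  m=+3: Y*=(-0.225714, -0.051579)  Y=(-0.065874, -0.089332)  product (0.010261, 0.023561)
Total Σ_m = (0.331571, -0.000000). Multiply by 1.795196: (0.595234, -0.000000). P_3(cos γ) = 0.595234

0.595234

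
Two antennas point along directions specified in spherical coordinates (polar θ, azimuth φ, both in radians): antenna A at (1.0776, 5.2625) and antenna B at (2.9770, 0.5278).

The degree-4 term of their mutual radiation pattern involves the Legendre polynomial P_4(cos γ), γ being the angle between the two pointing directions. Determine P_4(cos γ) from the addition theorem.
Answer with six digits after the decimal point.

Summing Y*_{l m}(θ₁,φ₁)·Y_{l m}(θ₂,φ₂) over m ∈ [−4, 4]; prefactor 4π/(2·4+1) = 1.396263:
  m=-4: -0.15686 + 0.21530j × -0.00016 - 0.00027j = 0.00008 + 0.00001j  (running Σ = 0.00008 + 0.00001j)
  m=-3: -0.40369 - 0.03218j × 0.00007 + 0.00543j = 0.00015 - 0.00219j  (running Σ = 0.00023 - 0.00219j)
  m=-2: -0.06696 - 0.13164j × 0.02572 - 0.04542j = -0.00770 - 0.00034j  (running Σ = -0.00747 - 0.00253j)
  m=-1: -0.14759 + 0.24066j × -0.25183 + 0.14681j = 0.00184 - 0.08227j  (running Σ = -0.00563 - 0.08480j)
  m=0: -0.20797 + 0.00000j × 0.73535 + 0.00000j = -0.15293 + 0.00000j  (running Σ = -0.15857 - 0.08480j)
  m=1: 0.14759 + 0.24066j × 0.25183 + 0.14681j = 0.00184 + 0.08227j  (running Σ = -0.15673 - 0.00253j)
  m=2: -0.06696 + 0.13164j × 0.02572 + 0.04542j = -0.00770 + 0.00034j  (running Σ = -0.16443 - 0.00219j)
  m=3: 0.40369 - 0.03218j × -0.00007 + 0.00543j = 0.00015 + 0.00219j  (running Σ = -0.16428 + 0.00001j)
  m=4: -0.15686 - 0.21530j × -0.00016 + 0.00027j = 0.00008 - 0.00001j  (running Σ = -0.16420 + 0.00000j)
Accumulated sum -0.16420 + 0.00000j; after 4π/(2l+1) scaling, -0.22927 + 0.00000j ⇒ P_4 = -0.229266

-0.229266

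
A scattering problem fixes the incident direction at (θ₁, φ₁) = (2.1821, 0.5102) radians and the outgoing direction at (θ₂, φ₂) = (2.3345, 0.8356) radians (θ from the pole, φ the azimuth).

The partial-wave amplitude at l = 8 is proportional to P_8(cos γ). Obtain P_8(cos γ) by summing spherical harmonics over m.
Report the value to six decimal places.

-0.044852

Expand P_8 via completeness: Σ_{m} conj(Y_{8,m}) at Ω₁ times Y_{8,m} at Ω₂ —
  m=-8: -0.06148 - 0.08418j × 0.03514 - 0.01492j = -0.00342 - 0.00204j  (running Σ = -0.00342 - 0.00204j)
  m=-7: 0.26564 + 0.12177j × -0.13267 - 0.06149j = -0.02776 - 0.03249j  (running Σ = -0.03117 - 0.03453j)
  m=-6: -0.44592 + 0.03593j × 0.09790 + 0.31514j = -0.05498 - 0.13701j  (running Σ = -0.08615 - 0.17154j)
  m=-5: 0.27709 - 0.18576j × 0.23505 - 0.39716j = -0.00865 - 0.15371j  (running Σ = -0.09480 - 0.32525j)
  m=-4: 0.03525 - 0.06939j × -0.30988 + 0.06308j = -0.00655 + 0.02373j  (running Σ = -0.10135 - 0.30153j)
  m=-3: 0.01474 + 0.36660j × -0.09413 - 0.06933j = 0.02403 - 0.03553j  (running Σ = -0.07732 - 0.33706j)
  m=-2: -0.06052 - 0.09862j × 0.03851 + 0.38226j = 0.03537 - 0.02693j  (running Σ = -0.04195 - 0.36399j)
  m=-1: -0.27706 - 0.15505j × 0.04183 - 0.04625j = -0.01876 + 0.00633j  (running Σ = -0.06071 - 0.35766j)
  m=0: 0.16654 + 0.00000j × 0.36474 + 0.00000j = 0.06074 + 0.00000j  (running Σ = 0.00003 - 0.35766j)
  m=1: 0.27706 - 0.15505j × -0.04183 - 0.04625j = -0.01876 - 0.00633j  (running Σ = -0.01873 - 0.36399j)
  m=2: -0.06052 + 0.09862j × 0.03851 - 0.38226j = 0.03537 + 0.02693j  (running Σ = 0.01664 - 0.33706j)
  m=3: -0.01474 + 0.36660j × 0.09413 - 0.06933j = 0.02403 + 0.03553j  (running Σ = 0.04067 - 0.30153j)
  m=4: 0.03525 + 0.06939j × -0.30988 - 0.06308j = -0.00655 - 0.02373j  (running Σ = 0.03412 - 0.32525j)
  m=5: -0.27709 - 0.18576j × -0.23505 - 0.39716j = -0.00865 + 0.15371j  (running Σ = 0.02547 - 0.17154j)
  m=6: -0.44592 - 0.03593j × 0.09790 - 0.31514j = -0.05498 + 0.13701j  (running Σ = -0.02950 - 0.03453j)
  m=7: -0.26564 + 0.12177j × 0.13267 - 0.06149j = -0.02776 + 0.03249j  (running Σ = -0.05726 - 0.00204j)
  m=8: -0.06148 + 0.08418j × 0.03514 + 0.01492j = -0.00342 + 0.00204j  (running Σ = -0.06068 - 0.00000j)
Σ over m = -0.06068 - 0.00000j; ×(4π/17) → -0.04485 - 0.00000j. Real part: -0.044852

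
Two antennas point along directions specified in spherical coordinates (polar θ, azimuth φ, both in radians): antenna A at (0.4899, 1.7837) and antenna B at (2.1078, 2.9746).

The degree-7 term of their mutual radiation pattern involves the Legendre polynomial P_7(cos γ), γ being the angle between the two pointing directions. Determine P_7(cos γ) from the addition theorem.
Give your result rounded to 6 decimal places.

0.221841

Summing Y*_{l m}(θ₁,φ₁)·Y_{l m}(θ₂,φ₂) over m ∈ [−7, 7]; prefactor 4π/(2·7+1) = 0.837758:
  m=-7: 0.00255 - 0.00021j × -0.06763 - 0.15914j = -0.00020 - 0.00039j  (running Σ = -0.00020 - 0.00039j)
  m=-6: -0.00518 - 0.01715j × -0.20748 - 0.32453j = -0.00449 + 0.00524j  (running Σ = -0.00470 + 0.00485j)
  m=-5: -0.06752 + 0.03744j × -0.27708 - 0.30601j = 0.03016 + 0.01029j  (running Σ = 0.02547 + 0.01514j)
  m=-4: 0.14892 + 0.17008j × -0.06459 - 0.05096j = -0.00095 - 0.01858j  (running Σ = 0.02452 - 0.00344j)
  m=-3: 0.26317 - 0.35442j × 0.27570 + 0.15097j = 0.12606 - 0.05798j  (running Σ = 0.15058 - 0.06142j)
  m=-2: -0.44658 - 0.20255j × 0.22294 + 0.07735j = -0.08389 - 0.07970j  (running Σ = 0.06669 - 0.14112j)
  m=-1: -0.01601 + 0.07405j × -0.22284 - 0.03756j = 0.00635 - 0.01590j  (running Σ = 0.07304 - 0.15702j)
  m=0: -0.44355 + 0.00000j × -0.26768 + 0.00000j = 0.11873 + 0.00000j  (running Σ = 0.19177 - 0.15702j)
  m=1: 0.01601 + 0.07405j × 0.22284 - 0.03756j = 0.00635 + 0.01590j  (running Σ = 0.19812 - 0.14112j)
  m=2: -0.44658 + 0.20255j × 0.22294 - 0.07735j = -0.08389 + 0.07970j  (running Σ = 0.11423 - 0.06142j)
  m=3: -0.26317 - 0.35442j × -0.27570 + 0.15097j = 0.12606 + 0.05798j  (running Σ = 0.24029 - 0.00344j)
  m=4: 0.14892 - 0.17008j × -0.06459 + 0.05096j = -0.00095 + 0.01858j  (running Σ = 0.23934 + 0.01514j)
  m=5: 0.06752 + 0.03744j × 0.27708 - 0.30601j = 0.03016 - 0.01029j  (running Σ = 0.26950 + 0.00485j)
  m=6: -0.00518 + 0.01715j × -0.20748 + 0.32453j = -0.00449 - 0.00524j  (running Σ = 0.26501 - 0.00039j)
  m=7: -0.00255 - 0.00021j × 0.06763 - 0.15914j = -0.00020 + 0.00039j  (running Σ = 0.26480 + 0.00000j)
Accumulated sum 0.26480 + 0.00000j; after 4π/(2l+1) scaling, 0.22184 + 0.00000j ⇒ P_7 = 0.221841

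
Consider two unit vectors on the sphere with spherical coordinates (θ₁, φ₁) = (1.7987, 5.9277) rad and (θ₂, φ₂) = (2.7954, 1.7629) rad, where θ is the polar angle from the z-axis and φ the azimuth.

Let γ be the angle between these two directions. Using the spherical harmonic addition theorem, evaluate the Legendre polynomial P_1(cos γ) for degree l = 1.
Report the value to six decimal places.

Summing Y*_{l m}(θ₁,φ₁)·Y_{l m}(θ₂,φ₂) over m ∈ [−1, 1]; prefactor 4π/(2·1+1) = 4.188790:
  m=-1: Y*=+0.315518-0.117138i  Y=-0.022383-0.115076i  product -0.020542-0.033687i
  m=+0: Y*=-0.110393-0.000000i  Y=-0.459614+0.000000i  product +0.050738+0.000000i
  m=+1: Y*=-0.315518-0.117138i  Y=+0.022383-0.115076i  product -0.020542+0.033687i
Σ over m = +0.009654+0.000000i; ×(4π/3) → +0.040440+0.000000i. Real part: 0.040440

0.040440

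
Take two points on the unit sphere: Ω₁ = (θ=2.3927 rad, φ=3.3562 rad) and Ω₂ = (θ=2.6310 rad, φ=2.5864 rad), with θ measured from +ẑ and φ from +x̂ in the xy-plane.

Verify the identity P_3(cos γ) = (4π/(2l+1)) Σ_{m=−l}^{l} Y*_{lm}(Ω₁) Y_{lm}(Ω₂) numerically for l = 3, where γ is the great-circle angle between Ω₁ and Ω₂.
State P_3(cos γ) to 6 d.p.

Addition theorem: P_3(cos γ) = (4π/7) Σ_m Y*_{lm}(Ω₁) Y_{lm}(Ω₂), m = −3…3:
  [-3]  conj(Y_{3,-3})(Ω₁) = -0.10531 - 0.07903j ; Y_{3,-3}(Ω₂) = 0.00461 - 0.04848j ; Δ = -0.00432 + 0.00474j
  [-2]  conj(Y_{3,-2})(Ω₁) = -0.31550 - 0.14439j ; Y_{3,-2}(Ω₂) = -0.09461 - 0.19077j ; Δ = 0.00230 + 0.07385j
  [-1]  conj(Y_{3,-1})(Ω₁) = -0.36168 - 0.07883j ; Y_{3,-1}(Ω₂) = -0.37659 - 0.23359j ; Δ = 0.11779 + 0.11417j
  [+0]  conj(Y_{3,0})(Ω₁) = 0.08682 + 0.00000j ; Y_{3,0}(Ω₂) = -0.26238 + 0.00000j ; Δ = -0.02278 + 0.00000j
  [+1]  conj(Y_{3,1})(Ω₁) = 0.36168 - 0.07883j ; Y_{3,1}(Ω₂) = 0.37659 - 0.23359j ; Δ = 0.11779 - 0.11417j
  [+2]  conj(Y_{3,2})(Ω₁) = -0.31550 + 0.14439j ; Y_{3,2}(Ω₂) = -0.09461 + 0.19077j ; Δ = 0.00230 - 0.07385j
  [+3]  conj(Y_{3,3})(Ω₁) = 0.10531 - 0.07903j ; Y_{3,3}(Ω₂) = -0.00461 - 0.04848j ; Δ = -0.00432 - 0.00474j
Accumulated sum 0.20878 - 0.00000j; after 4π/(2l+1) scaling, 0.37480 - 0.00000j ⇒ P_3 = 0.374795

0.374795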